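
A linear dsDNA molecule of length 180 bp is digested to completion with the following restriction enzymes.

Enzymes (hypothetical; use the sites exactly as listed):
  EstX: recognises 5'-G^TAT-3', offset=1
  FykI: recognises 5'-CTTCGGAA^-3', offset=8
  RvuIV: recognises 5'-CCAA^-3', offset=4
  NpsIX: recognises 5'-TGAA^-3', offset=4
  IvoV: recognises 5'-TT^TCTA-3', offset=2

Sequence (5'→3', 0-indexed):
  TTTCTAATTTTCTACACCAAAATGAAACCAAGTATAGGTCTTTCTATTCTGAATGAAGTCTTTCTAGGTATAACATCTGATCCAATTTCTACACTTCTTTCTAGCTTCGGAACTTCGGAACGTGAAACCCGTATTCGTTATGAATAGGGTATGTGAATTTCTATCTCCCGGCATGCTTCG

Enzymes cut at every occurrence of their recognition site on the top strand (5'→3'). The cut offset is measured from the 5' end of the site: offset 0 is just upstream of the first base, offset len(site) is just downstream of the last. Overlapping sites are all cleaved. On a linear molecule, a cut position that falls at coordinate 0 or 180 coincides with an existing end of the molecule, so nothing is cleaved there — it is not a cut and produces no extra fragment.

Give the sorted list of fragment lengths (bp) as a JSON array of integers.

[1,2,2,2,4,5,5,5,5,6,6,6,8,8,8,10,10,11,12,13,13,17,21]

Per-enzyme occurrences:
  EstX GTAT/1: at [31, 67, 130, 148] ⇒ [32, 68, 131, 149]
  FykI CTTCGGAA/8: at [104, 112] ⇒ [112, 120]
  RvuIV CCAA/4: at [16, 27, 81] ⇒ [20, 31, 85]
  NpsIX TGAA/4: at [22, 49, 53, 122, 140, 153] ⇒ [26, 53, 57, 126, 144, 157]
  IvoV TTTCTA/2: at [0, 8, 40, 60, 85, 97, 157] ⇒ [2, 10, 42, 62, 87, 99, 159]

All cut coordinates (distinct, sorted): [2, 10, 20, 26, 31, 32, 42, 53, 57, 62, 68, 85, 87, 99, 112, 120, 126, 131, 144, 149, 157, 159]

Fragments:
  [0,2): 2 bp
  [2,10): 8 bp
  [10,20): 10 bp
  [20,26): 6 bp
  [26,31): 5 bp
  [31,32): 1 bp
  [32,42): 10 bp
  [42,53): 11 bp
  [53,57): 4 bp
  [57,62): 5 bp
  [62,68): 6 bp
  [68,85): 17 bp
  [85,87): 2 bp
  [87,99): 12 bp
  [99,112): 13 bp
  [112,120): 8 bp
  [120,126): 6 bp
  [126,131): 5 bp
  [131,144): 13 bp
  [144,149): 5 bp
  [149,157): 8 bp
  [157,159): 2 bp
  [159,180): 21 bp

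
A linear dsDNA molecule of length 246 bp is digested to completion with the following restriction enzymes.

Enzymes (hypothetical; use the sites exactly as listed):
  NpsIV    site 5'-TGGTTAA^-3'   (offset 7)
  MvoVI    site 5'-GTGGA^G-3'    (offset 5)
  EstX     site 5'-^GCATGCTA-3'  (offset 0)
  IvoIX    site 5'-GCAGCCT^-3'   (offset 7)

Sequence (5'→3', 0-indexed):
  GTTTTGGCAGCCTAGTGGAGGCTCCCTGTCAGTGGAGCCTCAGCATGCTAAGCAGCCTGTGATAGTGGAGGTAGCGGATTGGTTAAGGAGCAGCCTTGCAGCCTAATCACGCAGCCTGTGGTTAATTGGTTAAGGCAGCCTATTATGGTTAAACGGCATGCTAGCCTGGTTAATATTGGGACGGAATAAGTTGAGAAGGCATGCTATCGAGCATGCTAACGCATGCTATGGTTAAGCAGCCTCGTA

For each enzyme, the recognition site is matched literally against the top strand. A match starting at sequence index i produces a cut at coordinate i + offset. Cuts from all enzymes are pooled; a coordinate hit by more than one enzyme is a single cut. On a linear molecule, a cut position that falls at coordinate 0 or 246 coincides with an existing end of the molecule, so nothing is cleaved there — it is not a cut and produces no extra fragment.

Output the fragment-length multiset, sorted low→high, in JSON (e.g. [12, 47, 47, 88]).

[3,4,6,6,7,8,8,8,8,10,10,11,11,12,13,13,15,16,17,17,18,25]

Scan for sites:
  NpsIV TGGTTAA/7: at [79, 118, 126, 145, 166, 228] ⇒ [86, 125, 133, 152, 173, 235]
  MvoVI GTGGAG/5: at [14, 31, 64] ⇒ [19, 36, 69]
  EstX GCATGCTA/0: at [42, 155, 198, 210, 220] ⇒ [42, 155, 198, 210, 220]
  IvoIX GCAGCCT/7: at [6, 51, 89, 97, 110, 134, 235] ⇒ [13, 58, 96, 104, 117, 141, 242]

Pooled cuts: [13, 19, 36, 42, 58, 69, 86, 96, 104, 117, 125, 133, 141, 152, 155, 173, 198, 210, 220, 235, 242]

Fragment lengths:
  [0,13): 13 bp
  [13,19): 6 bp
  [19,36): 17 bp
  [36,42): 6 bp
  [42,58): 16 bp
  [58,69): 11 bp
  [69,86): 17 bp
  [86,96): 10 bp
  [96,104): 8 bp
  [104,117): 13 bp
  [117,125): 8 bp
  [125,133): 8 bp
  [133,141): 8 bp
  [141,152): 11 bp
  [152,155): 3 bp
  [155,173): 18 bp
  [173,198): 25 bp
  [198,210): 12 bp
  [210,220): 10 bp
  [220,235): 15 bp
  [235,242): 7 bp
  [242,246): 4 bp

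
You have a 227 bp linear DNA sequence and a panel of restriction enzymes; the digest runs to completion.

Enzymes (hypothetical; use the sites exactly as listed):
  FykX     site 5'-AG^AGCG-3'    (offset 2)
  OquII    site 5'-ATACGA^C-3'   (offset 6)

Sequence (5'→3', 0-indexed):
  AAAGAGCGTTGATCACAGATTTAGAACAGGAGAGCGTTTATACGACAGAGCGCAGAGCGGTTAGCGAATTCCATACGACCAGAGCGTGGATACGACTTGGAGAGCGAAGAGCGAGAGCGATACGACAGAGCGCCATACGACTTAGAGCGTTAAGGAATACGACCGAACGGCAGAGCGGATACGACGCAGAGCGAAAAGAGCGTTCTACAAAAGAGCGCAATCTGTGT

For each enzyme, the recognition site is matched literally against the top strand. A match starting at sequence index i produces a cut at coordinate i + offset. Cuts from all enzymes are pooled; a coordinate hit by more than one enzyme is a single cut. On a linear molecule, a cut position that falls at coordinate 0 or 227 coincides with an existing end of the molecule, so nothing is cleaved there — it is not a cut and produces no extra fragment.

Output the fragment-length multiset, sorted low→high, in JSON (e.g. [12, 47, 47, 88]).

Site scan:
  FykX AGAGCG/2: at [2, 30, 46, 53, 80, 100, 107, 113, 126, 143, 171, 187, 196, 211] ⇒ [4, 32, 48, 55, 82, 102, 109, 115, 128, 145, 173, 189, 198, 213]
  OquII ATACGAC/6: at [39, 72, 89, 119, 134, 156, 178] ⇒ [45, 78, 95, 125, 140, 162, 184]

All cut coordinates (distinct, sorted): [4, 32, 45, 48, 55, 78, 82, 95, 102, 109, 115, 125, 128, 140, 145, 162, 173, 184, 189, 198, 213]

Fragments:
  [0,4): 4 bp
  [4,32): 28 bp
  [32,45): 13 bp
  [45,48): 3 bp
  [48,55): 7 bp
  [55,78): 23 bp
  [78,82): 4 bp
  [82,95): 13 bp
  [95,102): 7 bp
  [102,109): 7 bp
  [109,115): 6 bp
  [115,125): 10 bp
  [125,128): 3 bp
  [128,140): 12 bp
  [140,145): 5 bp
  [145,162): 17 bp
  [162,173): 11 bp
  [173,184): 11 bp
  [184,189): 5 bp
  [189,198): 9 bp
  [198,213): 15 bp
  [213,227): 14 bp

[3,3,4,4,5,5,6,7,7,7,9,10,11,11,12,13,13,14,15,17,23,28]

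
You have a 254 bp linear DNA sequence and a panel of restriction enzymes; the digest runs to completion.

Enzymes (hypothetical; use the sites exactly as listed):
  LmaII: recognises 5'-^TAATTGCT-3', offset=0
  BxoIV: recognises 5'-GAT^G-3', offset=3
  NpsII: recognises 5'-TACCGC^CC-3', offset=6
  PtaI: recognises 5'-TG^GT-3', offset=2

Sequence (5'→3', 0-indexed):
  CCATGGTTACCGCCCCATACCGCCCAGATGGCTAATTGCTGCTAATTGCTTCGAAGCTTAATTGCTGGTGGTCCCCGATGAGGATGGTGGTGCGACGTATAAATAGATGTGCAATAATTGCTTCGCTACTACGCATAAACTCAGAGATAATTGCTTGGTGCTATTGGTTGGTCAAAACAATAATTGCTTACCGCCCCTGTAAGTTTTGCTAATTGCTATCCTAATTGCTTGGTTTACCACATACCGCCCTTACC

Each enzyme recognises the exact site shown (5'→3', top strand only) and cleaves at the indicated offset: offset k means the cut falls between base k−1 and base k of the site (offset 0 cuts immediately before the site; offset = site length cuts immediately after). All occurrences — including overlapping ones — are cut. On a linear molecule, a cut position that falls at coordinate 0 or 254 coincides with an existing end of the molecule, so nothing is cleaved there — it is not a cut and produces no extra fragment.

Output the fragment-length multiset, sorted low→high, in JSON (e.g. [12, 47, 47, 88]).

[1,3,3,3,4,5,6,6,6,7,8,9,9,9,10,10,10,10,10,12,14,15,16,16,19,33]

Site scan:
  LmaII (TAATTGCT, off=0): starts [32, 42, 58, 114, 147, 180, 209, 221] → cuts [32, 42, 58, 114, 147, 180, 209, 221]
  BxoIV (GATG, off=3): starts [26, 76, 82, 105] → cuts [29, 79, 85, 108]
  NpsII (TACCGCCC, off=6): starts [7, 17, 188, 241] → cuts [13, 23, 194, 247]
  PtaI (TGGT, off=2): starts [3, 65, 68, 84, 87, 155, 164, 168, 229] → cuts [5, 67, 70, 86, 89, 157, 166, 170, 231]

All cut coordinates (distinct, sorted): [5, 13, 23, 29, 32, 42, 58, 67, 70, 79, 85, 86, 89, 108, 114, 147, 157, 166, 170, 180, 194, 209, 221, 231, 247]

Fragments:
  [0,5): 5 bp
  [5,13): 8 bp
  [13,23): 10 bp
  [23,29): 6 bp
  [29,32): 3 bp
  [32,42): 10 bp
  [42,58): 16 bp
  [58,67): 9 bp
  [67,70): 3 bp
  [70,79): 9 bp
  [79,85): 6 bp
  [85,86): 1 bp
  [86,89): 3 bp
  [89,108): 19 bp
  [108,114): 6 bp
  [114,147): 33 bp
  [147,157): 10 bp
  [157,166): 9 bp
  [166,170): 4 bp
  [170,180): 10 bp
  [180,194): 14 bp
  [194,209): 15 bp
  [209,221): 12 bp
  [221,231): 10 bp
  [231,247): 16 bp
  [247,254): 7 bp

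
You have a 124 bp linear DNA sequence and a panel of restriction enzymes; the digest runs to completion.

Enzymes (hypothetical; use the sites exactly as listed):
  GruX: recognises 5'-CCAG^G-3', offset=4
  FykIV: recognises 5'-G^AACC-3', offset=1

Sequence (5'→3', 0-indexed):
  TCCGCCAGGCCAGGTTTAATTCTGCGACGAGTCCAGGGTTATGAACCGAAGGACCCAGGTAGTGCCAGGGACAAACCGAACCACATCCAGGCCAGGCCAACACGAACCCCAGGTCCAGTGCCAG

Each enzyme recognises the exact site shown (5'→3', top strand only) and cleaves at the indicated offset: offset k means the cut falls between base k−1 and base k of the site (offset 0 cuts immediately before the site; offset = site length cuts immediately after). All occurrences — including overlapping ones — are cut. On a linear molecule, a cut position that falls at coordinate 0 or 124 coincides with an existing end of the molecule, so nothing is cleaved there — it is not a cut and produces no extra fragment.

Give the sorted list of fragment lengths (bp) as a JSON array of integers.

Scan for sites:
  GruX (CCAGG, off=4): starts [4, 9, 32, 54, 64, 86, 91, 108] → cuts [8, 13, 36, 58, 68, 90, 95, 112]
  FykIV (GAACC, off=1): starts [42, 77, 103] → cuts [43, 78, 104]

Pooled cuts: [8, 13, 36, 43, 58, 68, 78, 90, 95, 104, 112]

Fragment lengths:
  [0,8): 8 bp
  [8,13): 5 bp
  [13,36): 23 bp
  [36,43): 7 bp
  [43,58): 15 bp
  [58,68): 10 bp
  [68,78): 10 bp
  [78,90): 12 bp
  [90,95): 5 bp
  [95,104): 9 bp
  [104,112): 8 bp
  [112,124): 12 bp

[5,5,7,8,8,9,10,10,12,12,15,23]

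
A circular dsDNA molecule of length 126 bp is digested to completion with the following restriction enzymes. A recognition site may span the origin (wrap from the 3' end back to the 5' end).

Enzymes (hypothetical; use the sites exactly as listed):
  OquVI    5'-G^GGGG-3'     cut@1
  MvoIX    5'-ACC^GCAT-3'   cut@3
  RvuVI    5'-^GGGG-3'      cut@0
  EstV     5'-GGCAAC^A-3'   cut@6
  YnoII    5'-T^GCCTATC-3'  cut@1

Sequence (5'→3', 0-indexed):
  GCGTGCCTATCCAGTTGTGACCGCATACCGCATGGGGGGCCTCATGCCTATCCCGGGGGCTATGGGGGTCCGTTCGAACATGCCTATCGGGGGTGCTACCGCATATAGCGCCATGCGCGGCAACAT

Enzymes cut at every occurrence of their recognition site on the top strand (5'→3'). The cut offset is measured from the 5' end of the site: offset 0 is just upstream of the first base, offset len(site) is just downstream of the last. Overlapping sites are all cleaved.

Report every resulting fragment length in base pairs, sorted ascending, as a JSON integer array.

[1,1,1,1,1,4,6,7,7,8,9,10,11,17,18,24]

Per-enzyme occurrences:
  OquVI GGGGG/1: at [33, 34, 54, 63, 88] ⇒ [34, 35, 55, 64, 89]
  MvoIX ACCGCAT/3: at [19, 26, 97] ⇒ [22, 29, 100]
  RvuVI GGGG/0: at [33, 34, 35, 54, 55, 63, 64, 88, 89] ⇒ [33, 34, 35, 54, 55, 63, 64, 88, 89]
  EstV GGCAACA/6: at [118] ⇒ [124]
  YnoII TGCCTATC/1: at [3, 44, 80] ⇒ [4, 45, 81]

All cut coordinates (distinct, sorted): [4, 22, 29, 33, 34, 35, 45, 54, 55, 63, 64, 81, 88, 89, 100, 124]

Fragments:
  4→22: 18 bp
  22→29: 7 bp
  29→33: 4 bp
  33→34: 1 bp
  34→35: 1 bp
  35→45: 10 bp
  45→54: 9 bp
  54→55: 1 bp
  55→63: 8 bp
  63→64: 1 bp
  64→81: 17 bp
  81→88: 7 bp
  88→89: 1 bp
  89→100: 11 bp
  100→124: 24 bp
  124→4 (wrap): 126-124+4 = 6 bp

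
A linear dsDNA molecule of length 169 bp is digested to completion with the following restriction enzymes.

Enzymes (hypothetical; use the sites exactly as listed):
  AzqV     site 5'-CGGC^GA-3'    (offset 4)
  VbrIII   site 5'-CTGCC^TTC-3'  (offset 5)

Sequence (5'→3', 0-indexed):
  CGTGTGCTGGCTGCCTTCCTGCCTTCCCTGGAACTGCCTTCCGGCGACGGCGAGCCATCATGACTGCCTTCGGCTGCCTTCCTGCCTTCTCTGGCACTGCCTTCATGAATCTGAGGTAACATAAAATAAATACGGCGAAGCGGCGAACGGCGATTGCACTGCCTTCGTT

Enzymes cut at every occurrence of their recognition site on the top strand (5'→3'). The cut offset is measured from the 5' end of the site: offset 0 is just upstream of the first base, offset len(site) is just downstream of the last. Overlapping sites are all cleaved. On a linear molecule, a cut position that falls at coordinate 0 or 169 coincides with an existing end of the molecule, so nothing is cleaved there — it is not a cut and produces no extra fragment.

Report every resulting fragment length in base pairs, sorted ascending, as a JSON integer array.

[6,6,7,7,8,8,8,10,12,15,15,15,17,35]

Scan for sites:
  AzqV CGGCGA/4: at [41, 47, 132, 140, 147] ⇒ [45, 51, 136, 144, 151]
  VbrIII CTGCCTTC/5: at [10, 18, 33, 63, 73, 81, 96, 158] ⇒ [15, 23, 38, 68, 78, 86, 101, 163]

Pooled cuts: [15, 23, 38, 45, 51, 68, 78, 86, 101, 136, 144, 151, 163]

Fragment lengths:
  [0,15): 15 bp
  [15,23): 8 bp
  [23,38): 15 bp
  [38,45): 7 bp
  [45,51): 6 bp
  [51,68): 17 bp
  [68,78): 10 bp
  [78,86): 8 bp
  [86,101): 15 bp
  [101,136): 35 bp
  [136,144): 8 bp
  [144,151): 7 bp
  [151,163): 12 bp
  [163,169): 6 bp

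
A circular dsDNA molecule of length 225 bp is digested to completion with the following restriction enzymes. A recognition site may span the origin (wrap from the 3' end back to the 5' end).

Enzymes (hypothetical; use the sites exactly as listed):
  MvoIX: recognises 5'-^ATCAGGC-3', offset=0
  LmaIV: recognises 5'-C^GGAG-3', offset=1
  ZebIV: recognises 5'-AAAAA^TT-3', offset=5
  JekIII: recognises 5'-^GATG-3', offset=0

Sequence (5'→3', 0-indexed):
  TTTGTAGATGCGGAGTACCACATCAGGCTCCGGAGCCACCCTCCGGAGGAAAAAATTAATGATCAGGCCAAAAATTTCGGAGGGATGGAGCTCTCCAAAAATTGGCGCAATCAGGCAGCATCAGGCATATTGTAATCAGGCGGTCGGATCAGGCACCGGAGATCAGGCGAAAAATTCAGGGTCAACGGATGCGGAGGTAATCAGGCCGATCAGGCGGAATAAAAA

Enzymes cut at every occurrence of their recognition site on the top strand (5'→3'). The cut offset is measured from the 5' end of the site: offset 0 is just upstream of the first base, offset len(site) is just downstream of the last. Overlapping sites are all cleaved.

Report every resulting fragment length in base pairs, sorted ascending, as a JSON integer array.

[4,4,5,5,5,6,6,7,8,9,10,10,10,10,11,13,13,13,13,13,15,17,18]

Per-enzyme occurrences:
  MvoIX (ATCAGGC, off=0): starts [21, 61, 109, 119, 134, 147, 161, 199, 208] → cuts [21, 61, 109, 119, 134, 147, 161, 199, 208]
  LmaIV (CGGAG, off=1): starts [10, 30, 43, 77, 156, 191] → cuts [11, 31, 44, 78, 157, 192]
  ZebIV (AAAAATT, off=5): starts [50, 69, 96, 169, 220] → cuts [0, 55, 74, 101, 174]
  JekIII (GATG, off=0): starts [6, 83, 187] → cuts [6, 83, 187]

Pooled cuts: [0, 6, 11, 21, 31, 44, 55, 61, 74, 78, 83, 101, 109, 119, 134, 147, 157, 161, 174, 187, 192, 199, 208]

Fragments:
  0→6: 6 bp
  6→11: 5 bp
  11→21: 10 bp
  21→31: 10 bp
  31→44: 13 bp
  44→55: 11 bp
  55→61: 6 bp
  61→74: 13 bp
  74→78: 4 bp
  78→83: 5 bp
  83→101: 18 bp
  101→109: 8 bp
  109→119: 10 bp
  119→134: 15 bp
  134→147: 13 bp
  147→157: 10 bp
  157→161: 4 bp
  161→174: 13 bp
  174→187: 13 bp
  187→192: 5 bp
  192→199: 7 bp
  199→208: 9 bp
  208→0 (wrap): 225-208+0 = 17 bp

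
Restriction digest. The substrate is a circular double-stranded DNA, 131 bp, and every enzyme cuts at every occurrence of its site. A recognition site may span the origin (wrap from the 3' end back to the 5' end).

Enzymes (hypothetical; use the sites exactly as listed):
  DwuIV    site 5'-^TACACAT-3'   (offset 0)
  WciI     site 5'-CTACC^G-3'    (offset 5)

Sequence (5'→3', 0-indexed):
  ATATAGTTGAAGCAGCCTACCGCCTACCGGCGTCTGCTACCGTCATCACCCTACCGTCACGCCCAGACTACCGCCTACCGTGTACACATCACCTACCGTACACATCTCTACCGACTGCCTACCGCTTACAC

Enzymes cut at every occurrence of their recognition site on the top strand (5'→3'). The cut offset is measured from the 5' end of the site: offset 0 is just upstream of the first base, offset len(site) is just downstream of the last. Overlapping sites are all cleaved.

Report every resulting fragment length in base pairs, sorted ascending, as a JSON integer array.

[1,3,3,7,7,11,13,14,14,15,17,26]

Site scan:
  DwuIV (TACACAT, off=0): starts [82, 98, 126] → cuts [82, 98, 126]
  WciI (CTACCG, off=5): starts [16, 23, 36, 50, 67, 74, 92, 107, 118] → cuts [21, 28, 41, 55, 72, 79, 97, 112, 123]

Pooled cuts: [21, 28, 41, 55, 72, 79, 82, 97, 98, 112, 123, 126]

Fragment lengths:
  21→28: 7 bp
  28→41: 13 bp
  41→55: 14 bp
  55→72: 17 bp
  72→79: 7 bp
  79→82: 3 bp
  82→97: 15 bp
  97→98: 1 bp
  98→112: 14 bp
  112→123: 11 bp
  123→126: 3 bp
  126→21 (wrap): 131-126+21 = 26 bp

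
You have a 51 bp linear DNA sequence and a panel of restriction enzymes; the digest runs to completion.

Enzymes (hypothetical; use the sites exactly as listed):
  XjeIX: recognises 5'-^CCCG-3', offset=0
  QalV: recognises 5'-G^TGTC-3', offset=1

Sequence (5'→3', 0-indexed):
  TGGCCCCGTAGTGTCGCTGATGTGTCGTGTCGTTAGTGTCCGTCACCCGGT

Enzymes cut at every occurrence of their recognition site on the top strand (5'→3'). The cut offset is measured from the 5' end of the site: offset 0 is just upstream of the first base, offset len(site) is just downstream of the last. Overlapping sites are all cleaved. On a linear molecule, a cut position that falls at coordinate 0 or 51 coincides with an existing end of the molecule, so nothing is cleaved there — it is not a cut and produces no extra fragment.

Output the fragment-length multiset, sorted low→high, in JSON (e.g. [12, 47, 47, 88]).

Per-enzyme occurrences:
  XjeIX (CCCG, off=0): starts [4, 45] → cuts [4, 45]
  QalV (GTGTC, off=1): starts [10, 21, 26, 35] → cuts [11, 22, 27, 36]

Pooled cuts: [4, 11, 22, 27, 36, 45]

Fragment lengths:
  [0,4): 4 bp
  [4,11): 7 bp
  [11,22): 11 bp
  [22,27): 5 bp
  [27,36): 9 bp
  [36,45): 9 bp
  [45,51): 6 bp

[4,5,6,7,9,9,11]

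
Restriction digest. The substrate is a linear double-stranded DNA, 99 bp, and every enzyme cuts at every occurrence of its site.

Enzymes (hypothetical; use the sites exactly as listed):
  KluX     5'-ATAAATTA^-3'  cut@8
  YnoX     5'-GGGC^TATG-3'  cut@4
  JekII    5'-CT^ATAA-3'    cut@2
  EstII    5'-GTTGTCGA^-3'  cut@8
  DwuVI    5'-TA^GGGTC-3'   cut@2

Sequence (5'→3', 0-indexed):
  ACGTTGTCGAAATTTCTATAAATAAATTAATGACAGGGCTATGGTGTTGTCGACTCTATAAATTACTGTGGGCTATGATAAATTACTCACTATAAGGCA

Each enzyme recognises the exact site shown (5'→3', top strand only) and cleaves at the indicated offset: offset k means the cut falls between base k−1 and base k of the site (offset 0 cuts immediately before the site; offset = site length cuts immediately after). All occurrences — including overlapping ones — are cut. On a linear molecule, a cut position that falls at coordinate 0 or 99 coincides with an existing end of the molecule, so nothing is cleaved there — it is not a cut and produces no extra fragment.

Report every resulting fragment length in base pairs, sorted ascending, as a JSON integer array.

[4,6,7,8,8,8,10,10,12,12,14]

Site scan:
  KluX (ATAAATTA, off=8): starts [21, 57, 77] → cuts [29, 65, 85]
  YnoX (GGGCTATG, off=4): starts [35, 69] → cuts [39, 73]
  JekII (CTATAA, off=2): starts [15, 55, 89] → cuts [17, 57, 91]
  EstII (GTTGTCGA, off=8): starts [2, 45] → cuts [10, 53]
  DwuVI (TAGGGTC, off=2): no sites

All cut coordinates (distinct, sorted): [10, 17, 29, 39, 53, 57, 65, 73, 85, 91]

Fragments:
  [0,10): 10 bp
  [10,17): 7 bp
  [17,29): 12 bp
  [29,39): 10 bp
  [39,53): 14 bp
  [53,57): 4 bp
  [57,65): 8 bp
  [65,73): 8 bp
  [73,85): 12 bp
  [85,91): 6 bp
  [91,99): 8 bp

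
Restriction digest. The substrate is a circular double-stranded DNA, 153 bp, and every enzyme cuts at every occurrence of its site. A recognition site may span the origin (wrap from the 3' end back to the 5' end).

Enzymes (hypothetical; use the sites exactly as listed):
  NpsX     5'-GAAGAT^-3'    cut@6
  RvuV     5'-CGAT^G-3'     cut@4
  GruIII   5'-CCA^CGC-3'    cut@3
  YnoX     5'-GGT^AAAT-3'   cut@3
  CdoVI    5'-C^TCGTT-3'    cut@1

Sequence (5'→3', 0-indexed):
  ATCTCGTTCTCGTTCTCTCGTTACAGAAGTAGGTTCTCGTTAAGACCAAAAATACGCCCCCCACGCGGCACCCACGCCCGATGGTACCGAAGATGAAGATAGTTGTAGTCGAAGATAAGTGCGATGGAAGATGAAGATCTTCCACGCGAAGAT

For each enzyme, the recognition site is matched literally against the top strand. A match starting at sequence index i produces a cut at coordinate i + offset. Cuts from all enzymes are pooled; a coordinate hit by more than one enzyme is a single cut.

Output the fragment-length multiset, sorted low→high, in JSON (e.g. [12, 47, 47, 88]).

Per-enzyme occurrences:
  NpsX (GAAGAT, off=6): starts [88, 94, 110, 126, 132, 147] → cuts [0, 94, 100, 116, 132, 138]
  RvuV (CGATG, off=4): starts [78, 121] → cuts [82, 125]
  GruIII (CCACGC, off=3): starts [60, 71, 141] → cuts [63, 74, 144]
  YnoX (GGTAAAT, off=3): no sites
  CdoVI (CTCGTT, off=1): starts [2, 8, 16, 35] → cuts [3, 9, 17, 36]

All cut coordinates (distinct, sorted): [0, 3, 9, 17, 36, 63, 74, 82, 94, 100, 116, 125, 132, 138, 144]

Fragments:
  0→3: 3 bp
  3→9: 6 bp
  9→17: 8 bp
  17→36: 19 bp
  36→63: 27 bp
  63→74: 11 bp
  74→82: 8 bp
  82→94: 12 bp
  94→100: 6 bp
  100→116: 16 bp
  116→125: 9 bp
  125→132: 7 bp
  132→138: 6 bp
  138→144: 6 bp
  144→0 (wrap): 153-144+0 = 9 bp

[3,6,6,6,6,7,8,8,9,9,11,12,16,19,27]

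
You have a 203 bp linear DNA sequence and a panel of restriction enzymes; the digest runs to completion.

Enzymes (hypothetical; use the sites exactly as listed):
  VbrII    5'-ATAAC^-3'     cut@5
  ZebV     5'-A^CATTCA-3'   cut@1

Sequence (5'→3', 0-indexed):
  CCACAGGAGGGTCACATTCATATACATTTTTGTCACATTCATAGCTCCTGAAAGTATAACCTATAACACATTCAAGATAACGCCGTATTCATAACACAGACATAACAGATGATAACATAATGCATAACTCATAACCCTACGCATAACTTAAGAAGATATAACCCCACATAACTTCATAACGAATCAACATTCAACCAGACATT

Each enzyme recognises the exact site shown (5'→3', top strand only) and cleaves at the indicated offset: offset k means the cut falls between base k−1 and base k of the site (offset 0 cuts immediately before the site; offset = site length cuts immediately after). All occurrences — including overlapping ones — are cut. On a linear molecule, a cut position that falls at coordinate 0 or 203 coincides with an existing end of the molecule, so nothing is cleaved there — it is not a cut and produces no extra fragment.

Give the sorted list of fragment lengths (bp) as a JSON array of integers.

[1,7,7,7,8,10,10,11,12,12,13,14,14,15,16,21,25]

Per-enzyme occurrences:
  VbrII ATAAC/5: at [55, 62, 76, 90, 101, 111, 123, 130, 142, 157, 167, 175] ⇒ [60, 67, 81, 95, 106, 116, 128, 135, 147, 162, 172, 180]
  ZebV ACATTCA/1: at [13, 34, 67, 186] ⇒ [14, 35, 68, 187]

Pooled cuts: [14, 35, 60, 67, 68, 81, 95, 106, 116, 128, 135, 147, 162, 172, 180, 187]

Fragments:
  [0,14): 14 bp
  [14,35): 21 bp
  [35,60): 25 bp
  [60,67): 7 bp
  [67,68): 1 bp
  [68,81): 13 bp
  [81,95): 14 bp
  [95,106): 11 bp
  [106,116): 10 bp
  [116,128): 12 bp
  [128,135): 7 bp
  [135,147): 12 bp
  [147,162): 15 bp
  [162,172): 10 bp
  [172,180): 8 bp
  [180,187): 7 bp
  [187,203): 16 bp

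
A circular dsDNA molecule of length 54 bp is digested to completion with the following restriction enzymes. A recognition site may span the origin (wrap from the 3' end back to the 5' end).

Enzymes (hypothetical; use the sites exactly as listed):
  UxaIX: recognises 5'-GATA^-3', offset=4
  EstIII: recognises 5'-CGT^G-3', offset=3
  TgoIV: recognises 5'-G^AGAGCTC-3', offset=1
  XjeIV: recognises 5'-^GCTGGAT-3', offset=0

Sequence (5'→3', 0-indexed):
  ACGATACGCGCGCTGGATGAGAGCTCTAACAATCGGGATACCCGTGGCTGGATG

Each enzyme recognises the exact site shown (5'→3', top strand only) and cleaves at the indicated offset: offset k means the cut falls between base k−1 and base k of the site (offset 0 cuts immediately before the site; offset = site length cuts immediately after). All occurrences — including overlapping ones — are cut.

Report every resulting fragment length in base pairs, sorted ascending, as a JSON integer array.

Site scan:
  UxaIX GATA/4: at [2, 36] ⇒ [6, 40]
  EstIII CGTG/3: at [42] ⇒ [45]
  TgoIV GAGAGCTC/1: at [18] ⇒ [19]
  XjeIV GCTGGAT/0: at [11, 46] ⇒ [11, 46]

All cut coordinates (distinct, sorted): [6, 11, 19, 40, 45, 46]

Fragments:
  6→11: 5 bp
  11→19: 8 bp
  19→40: 21 bp
  40→45: 5 bp
  45→46: 1 bp
  46→6 (wrap): 54-46+6 = 14 bp

[1,5,5,8,14,21]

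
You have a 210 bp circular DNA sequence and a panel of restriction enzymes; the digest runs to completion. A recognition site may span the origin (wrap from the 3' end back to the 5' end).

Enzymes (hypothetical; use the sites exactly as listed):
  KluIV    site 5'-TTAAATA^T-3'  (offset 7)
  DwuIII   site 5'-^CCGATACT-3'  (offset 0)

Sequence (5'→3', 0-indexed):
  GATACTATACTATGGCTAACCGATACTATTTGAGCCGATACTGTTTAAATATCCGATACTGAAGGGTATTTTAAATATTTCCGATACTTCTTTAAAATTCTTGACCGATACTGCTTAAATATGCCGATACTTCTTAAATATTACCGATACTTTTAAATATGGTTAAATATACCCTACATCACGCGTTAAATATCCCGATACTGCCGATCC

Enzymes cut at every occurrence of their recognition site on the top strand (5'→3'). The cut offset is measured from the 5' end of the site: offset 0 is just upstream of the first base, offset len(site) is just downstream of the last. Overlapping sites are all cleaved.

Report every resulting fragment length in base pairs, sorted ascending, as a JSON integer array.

Site scan:
  KluIV TTAAATAT/7: at [44, 70, 114, 133, 152, 162, 185] ⇒ [51, 77, 121, 140, 159, 169, 192]
  DwuIII CCGATACT/0: at [19, 34, 52, 80, 104, 123, 143, 194, 208] ⇒ [19, 34, 52, 80, 104, 123, 143, 194, 208]

Pooled cuts: [19, 34, 51, 52, 77, 80, 104, 121, 123, 140, 143, 159, 169, 192, 194, 208]

Fragments:
  19→34: 15 bp
  34→51: 17 bp
  51→52: 1 bp
  52→77: 25 bp
  77→80: 3 bp
  80→104: 24 bp
  104→121: 17 bp
  121→123: 2 bp
  123→140: 17 bp
  140→143: 3 bp
  143→159: 16 bp
  159→169: 10 bp
  169→192: 23 bp
  192→194: 2 bp
  194→208: 14 bp
  208→19 (wrap): 210-208+19 = 21 bp

[1,2,2,3,3,10,14,15,16,17,17,17,21,23,24,25]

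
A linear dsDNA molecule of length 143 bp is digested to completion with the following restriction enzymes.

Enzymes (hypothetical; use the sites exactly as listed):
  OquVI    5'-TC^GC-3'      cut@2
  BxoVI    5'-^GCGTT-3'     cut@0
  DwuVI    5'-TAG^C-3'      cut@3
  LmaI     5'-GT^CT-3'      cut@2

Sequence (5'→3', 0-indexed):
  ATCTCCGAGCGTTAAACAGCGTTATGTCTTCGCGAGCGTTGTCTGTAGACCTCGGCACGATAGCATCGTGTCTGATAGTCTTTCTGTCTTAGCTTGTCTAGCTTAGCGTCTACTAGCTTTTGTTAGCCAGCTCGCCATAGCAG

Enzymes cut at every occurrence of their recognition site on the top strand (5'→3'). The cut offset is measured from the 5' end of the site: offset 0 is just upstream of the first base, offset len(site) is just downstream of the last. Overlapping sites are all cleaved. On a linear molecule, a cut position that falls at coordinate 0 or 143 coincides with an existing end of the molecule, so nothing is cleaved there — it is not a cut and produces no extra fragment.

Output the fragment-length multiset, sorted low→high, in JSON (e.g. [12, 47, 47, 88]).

[3,3,4,4,4,5,5,5,7,7,7,7,8,8,8,8,9,10,10,21]

Scan for sites:
  OquVI TCGC/2: at [29, 131] ⇒ [31, 133]
  BxoVI GCGTT/0: at [8, 18, 35] ⇒ [8, 18, 35]
  DwuVI TAGC/3: at [60, 89, 98, 103, 113, 123, 137] ⇒ [63, 92, 101, 106, 116, 126, 140]
  LmaI GTCT/2: at [25, 40, 69, 77, 85, 95, 107] ⇒ [27, 42, 71, 79, 87, 97, 109]

Pooled cuts: [8, 18, 27, 31, 35, 42, 63, 71, 79, 87, 92, 97, 101, 106, 109, 116, 126, 133, 140]

Fragment lengths:
  [0,8): 8 bp
  [8,18): 10 bp
  [18,27): 9 bp
  [27,31): 4 bp
  [31,35): 4 bp
  [35,42): 7 bp
  [42,63): 21 bp
  [63,71): 8 bp
  [71,79): 8 bp
  [79,87): 8 bp
  [87,92): 5 bp
  [92,97): 5 bp
  [97,101): 4 bp
  [101,106): 5 bp
  [106,109): 3 bp
  [109,116): 7 bp
  [116,126): 10 bp
  [126,133): 7 bp
  [133,140): 7 bp
  [140,143): 3 bp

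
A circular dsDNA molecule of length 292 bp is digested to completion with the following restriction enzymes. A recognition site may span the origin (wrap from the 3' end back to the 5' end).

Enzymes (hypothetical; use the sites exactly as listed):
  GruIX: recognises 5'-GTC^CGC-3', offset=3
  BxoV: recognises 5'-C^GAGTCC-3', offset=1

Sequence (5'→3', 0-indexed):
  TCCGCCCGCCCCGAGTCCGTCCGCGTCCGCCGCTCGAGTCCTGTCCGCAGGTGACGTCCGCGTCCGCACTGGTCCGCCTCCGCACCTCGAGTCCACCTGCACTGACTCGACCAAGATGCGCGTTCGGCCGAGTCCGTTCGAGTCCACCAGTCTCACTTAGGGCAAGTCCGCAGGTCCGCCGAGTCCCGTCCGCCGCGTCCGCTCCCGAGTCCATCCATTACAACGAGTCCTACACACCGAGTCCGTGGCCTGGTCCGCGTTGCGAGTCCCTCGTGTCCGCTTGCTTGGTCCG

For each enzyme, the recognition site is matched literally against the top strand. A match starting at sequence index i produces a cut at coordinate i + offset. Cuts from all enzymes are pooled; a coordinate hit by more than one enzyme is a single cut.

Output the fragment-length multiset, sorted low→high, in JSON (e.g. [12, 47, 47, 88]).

Scan for sites:
  GruIX (GTCCGC, off=3): starts [18, 24, 42, 55, 61, 71, 165, 173, 187, 196, 252, 274, 291] → cuts [2, 21, 27, 45, 58, 64, 74, 168, 176, 190, 199, 255, 277]
  BxoV (CGAGTCC, off=1): starts [11, 34, 87, 128, 138, 179, 205, 223, 237, 262] → cuts [12, 35, 88, 129, 139, 180, 206, 224, 238, 263]

All cut coordinates (distinct, sorted): [2, 12, 21, 27, 35, 45, 58, 64, 74, 88, 129, 139, 168, 176, 180, 190, 199, 206, 224, 238, 255, 263, 277]

Fragment lengths:
  2→12: 10 bp
  12→21: 9 bp
  21→27: 6 bp
  27→35: 8 bp
  35→45: 10 bp
  45→58: 13 bp
  58→64: 6 bp
  64→74: 10 bp
  74→88: 14 bp
  88→129: 41 bp
  129→139: 10 bp
  139→168: 29 bp
  168→176: 8 bp
  176→180: 4 bp
  180→190: 10 bp
  190→199: 9 bp
  199→206: 7 bp
  206→224: 18 bp
  224→238: 14 bp
  238→255: 17 bp
  255→263: 8 bp
  263→277: 14 bp
  277→2 (wrap): 292-277+2 = 17 bp

[4,6,6,7,8,8,8,9,9,10,10,10,10,10,13,14,14,14,17,17,18,29,41]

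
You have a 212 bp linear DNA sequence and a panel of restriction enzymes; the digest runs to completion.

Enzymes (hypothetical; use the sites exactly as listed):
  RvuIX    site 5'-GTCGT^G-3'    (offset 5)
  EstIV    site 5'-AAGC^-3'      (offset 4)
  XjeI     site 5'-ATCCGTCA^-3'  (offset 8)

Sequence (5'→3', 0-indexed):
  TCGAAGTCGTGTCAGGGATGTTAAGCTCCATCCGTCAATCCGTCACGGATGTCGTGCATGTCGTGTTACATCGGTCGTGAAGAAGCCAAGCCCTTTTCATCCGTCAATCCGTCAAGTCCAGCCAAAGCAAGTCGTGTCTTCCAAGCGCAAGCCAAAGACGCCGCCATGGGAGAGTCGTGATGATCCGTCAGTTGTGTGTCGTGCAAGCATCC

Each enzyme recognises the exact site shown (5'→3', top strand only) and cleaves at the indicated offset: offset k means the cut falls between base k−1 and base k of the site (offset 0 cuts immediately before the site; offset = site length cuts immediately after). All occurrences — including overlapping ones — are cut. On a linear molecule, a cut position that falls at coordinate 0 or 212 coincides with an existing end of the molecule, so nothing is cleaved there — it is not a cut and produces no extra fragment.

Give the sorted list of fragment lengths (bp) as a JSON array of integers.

Scan for sites:
  RvuIX GTCGTG/5: at [5, 50, 59, 73, 130, 173, 197] ⇒ [10, 55, 64, 78, 135, 178, 202]
  EstIV AAGC/4: at [22, 82, 87, 124, 142, 148, 204] ⇒ [26, 86, 91, 128, 146, 152, 208]
  XjeI ATCCGTCA/8: at [29, 37, 98, 106, 182] ⇒ [37, 45, 106, 114, 190]

All cut coordinates (distinct, sorted): [10, 26, 37, 45, 55, 64, 78, 86, 91, 106, 114, 128, 135, 146, 152, 178, 190, 202, 208]

Fragment lengths:
  [0,10): 10 bp
  [10,26): 16 bp
  [26,37): 11 bp
  [37,45): 8 bp
  [45,55): 10 bp
  [55,64): 9 bp
  [64,78): 14 bp
  [78,86): 8 bp
  [86,91): 5 bp
  [91,106): 15 bp
  [106,114): 8 bp
  [114,128): 14 bp
  [128,135): 7 bp
  [135,146): 11 bp
  [146,152): 6 bp
  [152,178): 26 bp
  [178,190): 12 bp
  [190,202): 12 bp
  [202,208): 6 bp
  [208,212): 4 bp

[4,5,6,6,7,8,8,8,9,10,10,11,11,12,12,14,14,15,16,26]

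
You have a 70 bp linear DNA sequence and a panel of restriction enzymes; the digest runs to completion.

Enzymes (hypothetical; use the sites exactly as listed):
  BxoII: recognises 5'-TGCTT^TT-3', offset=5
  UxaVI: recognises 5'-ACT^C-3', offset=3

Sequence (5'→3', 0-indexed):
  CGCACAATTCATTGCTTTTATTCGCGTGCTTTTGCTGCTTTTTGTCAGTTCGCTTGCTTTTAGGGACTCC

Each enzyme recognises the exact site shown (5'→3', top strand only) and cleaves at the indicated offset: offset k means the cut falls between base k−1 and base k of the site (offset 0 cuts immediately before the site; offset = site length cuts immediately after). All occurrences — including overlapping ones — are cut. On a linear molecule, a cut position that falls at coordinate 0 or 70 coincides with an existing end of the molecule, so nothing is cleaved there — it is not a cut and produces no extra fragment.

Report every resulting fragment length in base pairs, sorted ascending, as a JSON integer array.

Per-enzyme occurrences:
  BxoII TGCTTTT/5: at [12, 26, 35, 54] ⇒ [17, 31, 40, 59]
  UxaVI ACTC/3: at [65] ⇒ [68]

All cut coordinates (distinct, sorted): [17, 31, 40, 59, 68]

Fragment lengths:
  [0,17): 17 bp
  [17,31): 14 bp
  [31,40): 9 bp
  [40,59): 19 bp
  [59,68): 9 bp
  [68,70): 2 bp

[2,9,9,14,17,19]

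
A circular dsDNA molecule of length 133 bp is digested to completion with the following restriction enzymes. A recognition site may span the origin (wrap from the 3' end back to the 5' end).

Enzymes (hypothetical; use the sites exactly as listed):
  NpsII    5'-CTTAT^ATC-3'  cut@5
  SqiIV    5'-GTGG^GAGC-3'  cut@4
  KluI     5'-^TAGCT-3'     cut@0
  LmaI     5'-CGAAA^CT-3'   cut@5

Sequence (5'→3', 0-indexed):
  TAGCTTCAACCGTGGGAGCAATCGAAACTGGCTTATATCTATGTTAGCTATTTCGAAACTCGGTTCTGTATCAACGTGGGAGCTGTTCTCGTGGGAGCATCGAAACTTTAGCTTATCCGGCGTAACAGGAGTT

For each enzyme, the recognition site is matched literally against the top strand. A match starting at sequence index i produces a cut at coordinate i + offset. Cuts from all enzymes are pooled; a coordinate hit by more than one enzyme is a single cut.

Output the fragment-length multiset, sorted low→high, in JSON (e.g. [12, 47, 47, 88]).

[3,8,9,11,12,14,15,15,21,25]

Per-enzyme occurrences:
  NpsII CTTATATC/5: at [31] ⇒ [36]
  SqiIV GTGGGAGC/4: at [11, 75, 90] ⇒ [15, 79, 94]
  KluI TAGCT/0: at [0, 44, 108] ⇒ [0, 44, 108]
  LmaI CGAAACT/5: at [22, 53, 100] ⇒ [27, 58, 105]

All cut coordinates (distinct, sorted): [0, 15, 27, 36, 44, 58, 79, 94, 105, 108]

Fragments:
  0→15: 15 bp
  15→27: 12 bp
  27→36: 9 bp
  36→44: 8 bp
  44→58: 14 bp
  58→79: 21 bp
  79→94: 15 bp
  94→105: 11 bp
  105→108: 3 bp
  108→0 (wrap): 133-108+0 = 25 bp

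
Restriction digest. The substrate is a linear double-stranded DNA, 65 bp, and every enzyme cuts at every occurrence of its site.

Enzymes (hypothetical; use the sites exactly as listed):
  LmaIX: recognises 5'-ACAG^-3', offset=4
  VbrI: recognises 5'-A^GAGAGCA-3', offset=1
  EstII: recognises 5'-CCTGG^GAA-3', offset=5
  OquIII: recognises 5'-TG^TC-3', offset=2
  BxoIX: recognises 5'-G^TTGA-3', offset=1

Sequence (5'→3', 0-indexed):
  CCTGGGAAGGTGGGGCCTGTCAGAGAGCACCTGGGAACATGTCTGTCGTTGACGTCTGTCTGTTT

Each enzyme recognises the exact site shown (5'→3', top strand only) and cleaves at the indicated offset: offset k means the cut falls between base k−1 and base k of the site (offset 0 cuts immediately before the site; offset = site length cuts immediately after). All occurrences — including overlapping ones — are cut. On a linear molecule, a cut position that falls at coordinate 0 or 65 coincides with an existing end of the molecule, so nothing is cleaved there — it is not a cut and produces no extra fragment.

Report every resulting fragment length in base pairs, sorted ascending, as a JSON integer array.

Scan for sites:
  LmaIX (ACAG, off=4): no sites
  VbrI (AGAGAGCA, off=1): starts [21] → cuts [22]
  EstII (CCTGGGAA, off=5): starts [0, 29] → cuts [5, 34]
  OquIII (TGTC, off=2): starts [17, 39, 43, 56] → cuts [19, 41, 45, 58]
  BxoIX (GTTGA, off=1): starts [47] → cuts [48]

All cut coordinates (distinct, sorted): [5, 19, 22, 34, 41, 45, 48, 58]

Fragments:
  [0,5): 5 bp
  [5,19): 14 bp
  [19,22): 3 bp
  [22,34): 12 bp
  [34,41): 7 bp
  [41,45): 4 bp
  [45,48): 3 bp
  [48,58): 10 bp
  [58,65): 7 bp

[3,3,4,5,7,7,10,12,14]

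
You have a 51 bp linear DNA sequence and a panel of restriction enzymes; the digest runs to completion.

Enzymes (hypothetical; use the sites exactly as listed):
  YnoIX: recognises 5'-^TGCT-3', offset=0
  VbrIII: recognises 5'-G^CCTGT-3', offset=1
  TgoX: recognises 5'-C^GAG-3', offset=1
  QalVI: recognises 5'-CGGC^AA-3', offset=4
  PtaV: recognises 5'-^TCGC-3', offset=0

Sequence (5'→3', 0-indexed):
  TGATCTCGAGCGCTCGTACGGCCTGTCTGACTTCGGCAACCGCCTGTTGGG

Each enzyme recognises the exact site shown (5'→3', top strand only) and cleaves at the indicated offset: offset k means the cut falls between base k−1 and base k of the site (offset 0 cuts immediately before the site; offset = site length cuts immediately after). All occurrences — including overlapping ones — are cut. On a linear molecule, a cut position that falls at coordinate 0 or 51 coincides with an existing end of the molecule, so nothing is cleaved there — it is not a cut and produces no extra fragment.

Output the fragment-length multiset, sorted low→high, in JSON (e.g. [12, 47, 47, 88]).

Site scan:
  YnoIX (TGCT, off=0): no sites
  VbrIII GCCTGT/1: at [20, 41] ⇒ [21, 42]
  TgoX CGAG/1: at [6] ⇒ [7]
  QalVI CGGCAA/4: at [33] ⇒ [37]
  PtaV (TCGC, off=0): no sites

All cut coordinates (distinct, sorted): [7, 21, 37, 42]

Fragment lengths:
  [0,7): 7 bp
  [7,21): 14 bp
  [21,37): 16 bp
  [37,42): 5 bp
  [42,51): 9 bp

[5,7,9,14,16]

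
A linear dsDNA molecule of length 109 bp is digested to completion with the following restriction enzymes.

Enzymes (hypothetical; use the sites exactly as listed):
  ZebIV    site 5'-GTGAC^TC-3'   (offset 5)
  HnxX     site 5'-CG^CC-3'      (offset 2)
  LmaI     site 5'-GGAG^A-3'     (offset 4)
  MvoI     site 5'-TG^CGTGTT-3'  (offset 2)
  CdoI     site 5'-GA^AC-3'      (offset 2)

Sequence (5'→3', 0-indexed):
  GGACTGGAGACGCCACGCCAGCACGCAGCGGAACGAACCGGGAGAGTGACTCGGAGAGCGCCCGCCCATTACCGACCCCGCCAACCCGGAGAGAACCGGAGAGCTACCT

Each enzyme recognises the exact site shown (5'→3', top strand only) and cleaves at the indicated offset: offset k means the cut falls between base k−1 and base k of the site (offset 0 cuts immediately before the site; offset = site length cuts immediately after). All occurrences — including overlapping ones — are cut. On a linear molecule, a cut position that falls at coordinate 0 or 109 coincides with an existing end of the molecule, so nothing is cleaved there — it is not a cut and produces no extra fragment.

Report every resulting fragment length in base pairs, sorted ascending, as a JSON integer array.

Scan for sites:
  ZebIV (GTGACTC, off=5): starts [45] → cuts [50]
  HnxX (CGCC, off=2): starts [10, 15, 58, 62, 78] → cuts [12, 17, 60, 64, 80]
  LmaI (GGAGA, off=4): starts [5, 40, 52, 87, 97] → cuts [9, 44, 56, 91, 101]
  MvoI (TGCGTGTT, off=2): no sites
  CdoI (GAAC, off=2): starts [30, 34, 92] → cuts [32, 36, 94]

All cut coordinates (distinct, sorted): [9, 12, 17, 32, 36, 44, 50, 56, 60, 64, 80, 91, 94, 101]

Fragments:
  [0,9): 9 bp
  [9,12): 3 bp
  [12,17): 5 bp
  [17,32): 15 bp
  [32,36): 4 bp
  [36,44): 8 bp
  [44,50): 6 bp
  [50,56): 6 bp
  [56,60): 4 bp
  [60,64): 4 bp
  [64,80): 16 bp
  [80,91): 11 bp
  [91,94): 3 bp
  [94,101): 7 bp
  [101,109): 8 bp

[3,3,4,4,4,5,6,6,7,8,8,9,11,15,16]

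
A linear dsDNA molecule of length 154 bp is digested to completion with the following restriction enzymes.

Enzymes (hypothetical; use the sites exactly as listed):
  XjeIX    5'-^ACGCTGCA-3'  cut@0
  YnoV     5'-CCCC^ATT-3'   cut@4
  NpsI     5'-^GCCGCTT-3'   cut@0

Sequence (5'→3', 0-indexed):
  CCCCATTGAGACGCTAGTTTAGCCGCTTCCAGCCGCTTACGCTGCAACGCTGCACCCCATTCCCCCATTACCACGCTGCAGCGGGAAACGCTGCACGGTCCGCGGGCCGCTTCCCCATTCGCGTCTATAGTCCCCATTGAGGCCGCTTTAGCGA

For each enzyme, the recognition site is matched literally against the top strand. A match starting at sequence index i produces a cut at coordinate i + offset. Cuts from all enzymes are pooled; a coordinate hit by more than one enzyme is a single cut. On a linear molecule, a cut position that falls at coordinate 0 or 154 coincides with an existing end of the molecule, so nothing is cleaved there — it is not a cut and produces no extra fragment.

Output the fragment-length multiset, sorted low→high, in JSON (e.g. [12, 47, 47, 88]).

[4,6,6,7,8,8,10,11,12,13,15,17,18,19]

Per-enzyme occurrences:
  XjeIX ACGCTGCA/0: at [38, 46, 72, 87] ⇒ [38, 46, 72, 87]
  YnoV CCCCATT/4: at [0, 54, 62, 112, 131] ⇒ [4, 58, 66, 116, 135]
  NpsI GCCGCTT/0: at [21, 31, 105, 141] ⇒ [21, 31, 105, 141]

Pooled cuts: [4, 21, 31, 38, 46, 58, 66, 72, 87, 105, 116, 135, 141]

Fragments:
  [0,4): 4 bp
  [4,21): 17 bp
  [21,31): 10 bp
  [31,38): 7 bp
  [38,46): 8 bp
  [46,58): 12 bp
  [58,66): 8 bp
  [66,72): 6 bp
  [72,87): 15 bp
  [87,105): 18 bp
  [105,116): 11 bp
  [116,135): 19 bp
  [135,141): 6 bp
  [141,154): 13 bp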